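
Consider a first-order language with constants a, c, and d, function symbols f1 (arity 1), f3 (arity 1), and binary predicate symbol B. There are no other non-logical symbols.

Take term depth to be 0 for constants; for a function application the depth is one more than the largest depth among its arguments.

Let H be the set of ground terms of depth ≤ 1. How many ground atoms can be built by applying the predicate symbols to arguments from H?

First count ground terms of depth ≤ 1.
Let N_k = |{terms of depth ≤ k}|. Then N_0 = 3 and N_k = 3 + N_{k-1} + N_{k-1} for k ≥ 1 (one summand per function symbol, arity giving the exponent).
N_0 = 3
N_1 = 3 + 3 + 3 = 9
So |H| = 9.
Ground atoms are formed by filling each argument slot of a predicate with a term from H, so an r-ary predicate gives |H|^r atoms:
  B: 9^2 = 81
Total ground atoms: 81.

81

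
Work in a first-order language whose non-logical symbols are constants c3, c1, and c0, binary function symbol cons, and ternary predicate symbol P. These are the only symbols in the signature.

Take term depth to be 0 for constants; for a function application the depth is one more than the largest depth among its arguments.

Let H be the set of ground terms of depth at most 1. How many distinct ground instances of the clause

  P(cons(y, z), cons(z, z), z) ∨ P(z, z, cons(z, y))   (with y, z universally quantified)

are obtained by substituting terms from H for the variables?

Ground terms of depth ≤ 1:
  Count level by level. With function symbols cons/2, the terms of depth ≤ k are the 3 constants together with each function applied to depth-≤(k−1) tuples, so N_k = 3 + N_{k-1}^2.
  N_0 = 3
  N_1 = 3 + 3^2 = 12
So there are 12 ground terms available for substitution.
The clause has 2 distinct variables (y, z), each appearing in the body. In the free term algebra distinct substitutions yield syntactically distinct ground instances.
Number of ground instances = 12^2 = 144.

144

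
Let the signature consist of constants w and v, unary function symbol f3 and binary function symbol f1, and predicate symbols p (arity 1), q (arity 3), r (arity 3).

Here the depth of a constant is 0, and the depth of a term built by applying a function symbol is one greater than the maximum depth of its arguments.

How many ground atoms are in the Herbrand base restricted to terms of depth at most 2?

First count ground terms of depth ≤ 2.
Let N_k count ground terms of depth at most k. Each non-constant term of depth ≤ k is some function symbol applied to depth-≤(k−1) arguments, giving N_k = 2 + N_{k-1} + N_{k-1}^2.
N_0 = 2
N_1 = 2 + 2 + 2^2 = 8
N_2 = 2 + 8 + 8^2 = 74
So |H| = 74.
For each predicate symbol, the number of ground atoms is |H| raised to its arity; summing:
  p: 74;  q: 74^3 = 405224;  r: 74^3 = 405224
Total ground atoms: 74 + 405224 + 405224 = 810522.

810522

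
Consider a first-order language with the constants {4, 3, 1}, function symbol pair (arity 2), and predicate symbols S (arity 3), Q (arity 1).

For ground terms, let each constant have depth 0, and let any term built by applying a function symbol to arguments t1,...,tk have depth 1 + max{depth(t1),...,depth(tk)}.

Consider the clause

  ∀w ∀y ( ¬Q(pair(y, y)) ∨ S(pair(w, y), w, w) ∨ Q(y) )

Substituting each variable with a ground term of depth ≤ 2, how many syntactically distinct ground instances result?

Ground terms of depth ≤ 2:
  Let N_k = |{terms of depth ≤ k}|. Then N_0 = 3 and N_k = 3 + N_{k-1}^2 for k ≥ 1 (one summand per function symbol, arity giving the exponent).
  N_0 = 3
  N_1 = 3 + 3^2 = 12
  N_2 = 3 + 12^2 = 147
So there are 147 ground terms available for substitution.
The body mentions every one of the 2 quantified variables; since ground terms form a free algebra, no two substitutions collapse to the same formula.
Number of ground instances = 147^2 = 21609.

21609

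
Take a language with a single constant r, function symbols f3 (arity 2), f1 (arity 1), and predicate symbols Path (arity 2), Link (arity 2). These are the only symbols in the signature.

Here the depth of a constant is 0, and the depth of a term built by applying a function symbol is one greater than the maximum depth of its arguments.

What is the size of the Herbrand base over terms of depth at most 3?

66978

First count ground terms of depth ≤ 3.
Let N_k = |{terms of depth ≤ k}|. Then N_0 = 1 and N_k = 1 + N_{k-1}^2 + N_{k-1} for k ≥ 1 (one summand per function symbol, arity giving the exponent).
N_0 = 1
N_1 = 1 + 1^2 + 1 = 3
N_2 = 1 + 3^2 + 3 = 13
N_3 = 1 + 13^2 + 13 = 183
So |H| = 183.
For each predicate symbol, the number of ground atoms is |H| raised to its arity; summing:
  Path: 183^2 = 33489;  Link: 183^2 = 33489
Total ground atoms: 33489 + 33489 = 66978.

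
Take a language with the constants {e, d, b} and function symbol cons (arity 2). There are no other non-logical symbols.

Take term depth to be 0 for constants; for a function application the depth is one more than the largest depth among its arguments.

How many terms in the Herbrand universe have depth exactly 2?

135

Let N_k count ground terms of depth at most k. Each non-constant term of depth ≤ k is some function symbol applied to depth-≤(k−1) arguments, giving N_k = 3 + N_{k-1}^2.
N_0 = 3
N_1 = 3 + 3^2 = 12
N_2 = 3 + 12^2 = 147
Terms of depth exactly 2: N_2 − N_1 = 147 − 12 = 135.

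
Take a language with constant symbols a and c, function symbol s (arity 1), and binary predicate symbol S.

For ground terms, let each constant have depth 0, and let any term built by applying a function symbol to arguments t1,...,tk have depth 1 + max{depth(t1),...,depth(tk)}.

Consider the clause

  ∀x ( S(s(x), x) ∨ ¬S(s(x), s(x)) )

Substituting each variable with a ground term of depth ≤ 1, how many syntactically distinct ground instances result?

4

Ground terms of depth ≤ 1:
  Let N_k count ground terms of depth at most k. Each non-constant term of depth ≤ k is some function symbol applied to depth-≤(k−1) arguments, giving N_k = 2 + N_{k-1}.
  N_0 = 2
  N_1 = 2 + 2 = 4
So there are 4 ground terms available for substitution.
The variable x ranges independently over the available ground terms, and distinct assignments produce distinct instances.
Number of ground instances = 4.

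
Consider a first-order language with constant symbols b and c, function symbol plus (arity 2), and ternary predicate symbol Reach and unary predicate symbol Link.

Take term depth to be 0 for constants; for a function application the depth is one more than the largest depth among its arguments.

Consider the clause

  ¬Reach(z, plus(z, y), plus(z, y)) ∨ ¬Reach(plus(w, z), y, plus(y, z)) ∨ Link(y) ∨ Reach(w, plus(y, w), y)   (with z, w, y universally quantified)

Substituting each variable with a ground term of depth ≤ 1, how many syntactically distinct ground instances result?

Ground terms of depth ≤ 1:
  Count level by level. With function symbols plus/2, the terms of depth ≤ k are the 2 constants together with each function applied to depth-≤(k−1) tuples, so N_k = 2 + N_{k-1}^2.
  N_0 = 2
  N_1 = 2 + 2^2 = 6
  Explicitly: b, c, plus(b, b), plus(b, c), plus(c, b), plus(c, c).
So there are 6 ground terms available for substitution.
The body mentions every one of the 3 quantified variables; since ground terms form a free algebra, no two substitutions collapse to the same formula.
Number of ground instances = 6^3 = 216.

216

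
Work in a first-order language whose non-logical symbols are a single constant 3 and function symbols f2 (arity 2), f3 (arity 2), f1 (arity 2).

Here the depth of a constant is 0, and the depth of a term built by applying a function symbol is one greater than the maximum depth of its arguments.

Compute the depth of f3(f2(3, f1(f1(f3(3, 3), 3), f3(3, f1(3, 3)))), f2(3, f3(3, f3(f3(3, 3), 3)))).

depth(f3(3, 3)) = 1 + max(0, 0) = 1
depth(f1(f3(3, 3), 3)) = 1 + max(1, 0) = 2
depth(f1(3, 3)) = 1 + max(0, 0) = 1
depth(f3(3, f1(3, 3))) = 1 + max(0, 1) = 2
depth(f1(f1(f3(3, 3), 3), f3(3, f1(3, 3)))) = 1 + max(2, 2) = 3
depth(f2(3, f1(f1(f3(3, 3), 3), f3(3, f1(3, 3))))) = 1 + max(0, 3) = 4
depth(f3(f3(3, 3), 3)) = 1 + max(1, 0) = 2
depth(f3(3, f3(f3(3, 3), 3))) = 1 + max(0, 2) = 3
depth(f2(3, f3(3, f3(f3(3, 3), 3)))) = 1 + max(0, 3) = 4
depth(f3(f2(3, f1(f1(f3(3, 3), 3), f3(3, f1(3, 3)))), f2(3, f3(3, f3(f3(3, 3), 3))))) = 1 + max(4, 4) = 5

5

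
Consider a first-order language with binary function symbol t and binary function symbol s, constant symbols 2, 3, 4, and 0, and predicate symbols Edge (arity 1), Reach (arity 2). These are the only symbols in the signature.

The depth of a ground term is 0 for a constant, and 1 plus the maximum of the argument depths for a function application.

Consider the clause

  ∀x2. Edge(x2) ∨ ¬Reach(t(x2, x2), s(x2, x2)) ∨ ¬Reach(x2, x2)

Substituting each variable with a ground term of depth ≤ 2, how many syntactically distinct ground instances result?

2596

Ground terms of depth ≤ 2:
  Let N_k = |{terms of depth ≤ k}|. Then N_0 = 4 and N_k = 4 + N_{k-1}^2 + N_{k-1}^2 for k ≥ 1 (one summand per function symbol, arity giving the exponent).
  N_0 = 4
  N_1 = 4 + 4^2 + 4^2 = 36
  N_2 = 4 + 36^2 + 36^2 = 2596
So there are 2596 ground terms available for substitution.
The clause has 1 distinct variable (x2), which appears in the body. In the free term algebra distinct substitutions yield syntactically distinct ground instances.
Number of ground instances = 2596.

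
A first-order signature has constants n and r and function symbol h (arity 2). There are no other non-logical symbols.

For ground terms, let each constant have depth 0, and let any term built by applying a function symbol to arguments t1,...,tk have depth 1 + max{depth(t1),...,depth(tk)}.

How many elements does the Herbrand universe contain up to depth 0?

Write N_k for the number of ground terms of depth ≤ k. A term of depth ≤ k is either a constant or a function symbol applied to arguments of depth ≤ k−1, so N_k = 2 + N_{k-1}^2.
N_0 = 2
Explicitly: n, r.

2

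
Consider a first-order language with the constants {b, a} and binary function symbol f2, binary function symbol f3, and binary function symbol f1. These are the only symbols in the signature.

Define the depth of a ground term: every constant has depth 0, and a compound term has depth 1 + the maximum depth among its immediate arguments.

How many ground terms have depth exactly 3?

Let N_k count ground terms of depth at most k. Each non-constant term of depth ≤ k is some function symbol applied to depth-≤(k−1) arguments, giving N_k = 2 + N_{k-1}^2 + N_{k-1}^2 + N_{k-1}^2.
N_0 = 2
N_1 = 2 + 2^2 + 2^2 + 2^2 = 14
N_2 = 2 + 14^2 + 14^2 + 14^2 = 590
N_3 = 2 + 590^2 + 590^2 + 590^2 = 1044302
Terms of depth exactly 3: N_3 − N_2 = 1044302 − 590 = 1043712.

1043712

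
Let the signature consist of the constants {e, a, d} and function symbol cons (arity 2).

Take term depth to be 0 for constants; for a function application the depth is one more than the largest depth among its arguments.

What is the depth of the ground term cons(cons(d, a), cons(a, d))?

depth(cons(d, a)) = 1 + max(0, 0) = 1
depth(cons(a, d)) = 1 + max(0, 0) = 1
depth(cons(cons(d, a), cons(a, d))) = 1 + max(1, 1) = 2

2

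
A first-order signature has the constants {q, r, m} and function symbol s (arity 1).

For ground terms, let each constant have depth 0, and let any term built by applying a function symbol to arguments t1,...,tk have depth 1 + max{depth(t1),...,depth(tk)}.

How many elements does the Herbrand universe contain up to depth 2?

Count level by level. With function symbols s/1, the terms of depth ≤ k are the 3 constants together with each function applied to depth-≤(k−1) tuples, so N_k = 3 + N_{k-1}.
N_0 = 3
N_1 = 3 + 3 = 6
N_2 = 3 + 6 = 9
Explicitly: q, r, m, s(q), s(r), s(m), s(s(q)), s(s(r)), s(s(m)).

9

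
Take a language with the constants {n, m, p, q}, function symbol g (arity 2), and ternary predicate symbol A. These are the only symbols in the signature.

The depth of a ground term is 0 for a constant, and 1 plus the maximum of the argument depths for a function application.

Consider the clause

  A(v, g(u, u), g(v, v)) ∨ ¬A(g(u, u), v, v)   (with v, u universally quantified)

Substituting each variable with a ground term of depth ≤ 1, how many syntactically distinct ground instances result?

Ground terms of depth ≤ 1:
  Write N_k for the number of ground terms of depth ≤ k. A term of depth ≤ k is either a constant or a function symbol applied to arguments of depth ≤ k−1, so N_k = 4 + N_{k-1}^2.
  N_0 = 4
  N_1 = 4 + 4^2 = 20
So there are 20 ground terms available for substitution.
The body mentions every one of the 2 quantified variables; since ground terms form a free algebra, no two substitutions collapse to the same formula.
Number of ground instances = 20^2 = 400.

400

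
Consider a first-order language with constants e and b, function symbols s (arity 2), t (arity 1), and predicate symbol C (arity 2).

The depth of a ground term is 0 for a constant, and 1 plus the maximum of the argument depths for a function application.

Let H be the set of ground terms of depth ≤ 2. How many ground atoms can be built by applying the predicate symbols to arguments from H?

First count ground terms of depth ≤ 2.
Count level by level. With function symbols s/2, t/1, the terms of depth ≤ k are the 2 constants together with each function applied to depth-≤(k−1) tuples, so N_k = 2 + N_{k-1}^2 + N_{k-1}.
N_0 = 2
N_1 = 2 + 2^2 + 2 = 8
N_2 = 2 + 8^2 + 8 = 74
So |H| = 74.
A ground atom is a predicate applied to a tuple of terms from H, so the count is the sum over predicates of |H|^arity:
  C: 74^2 = 5476
Total ground atoms: 5476.

5476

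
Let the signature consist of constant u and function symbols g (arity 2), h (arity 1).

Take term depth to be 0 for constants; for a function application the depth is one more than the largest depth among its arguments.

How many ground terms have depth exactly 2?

10

Write N_k for the number of ground terms of depth ≤ k. A term of depth ≤ k is either a constant or a function symbol applied to arguments of depth ≤ k−1, so N_k = 1 + N_{k-1}^2 + N_{k-1}.
N_0 = 1
N_1 = 1 + 1^2 + 1 = 3
N_2 = 1 + 3^2 + 3 = 13
Terms of depth exactly 2: N_2 − N_1 = 13 − 3 = 10.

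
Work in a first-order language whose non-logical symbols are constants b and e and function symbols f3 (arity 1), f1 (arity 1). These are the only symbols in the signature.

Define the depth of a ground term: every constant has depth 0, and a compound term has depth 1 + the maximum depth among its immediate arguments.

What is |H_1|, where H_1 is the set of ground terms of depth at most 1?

If N_k denotes the number of depth-≤k ground terms, the 2 constants give N_0 = 2, and each function symbol of arity r contributes N_{k-1}^r new terms at level k: N_k = 2 + N_{k-1} + N_{k-1}.
N_0 = 2
N_1 = 2 + 2 + 2 = 6

6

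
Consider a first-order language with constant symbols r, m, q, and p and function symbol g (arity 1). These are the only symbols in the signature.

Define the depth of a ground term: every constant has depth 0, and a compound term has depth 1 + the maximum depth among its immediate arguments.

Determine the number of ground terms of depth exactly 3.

Count level by level. With function symbols g/1, the terms of depth ≤ k are the 4 constants together with each function applied to depth-≤(k−1) tuples, so N_k = 4 + N_{k-1}.
N_0 = 4
N_1 = 4 + 4 = 8
N_2 = 4 + 8 = 12
N_3 = 4 + 12 = 16
Terms of depth exactly 3: N_3 − N_2 = 16 − 12 = 4.

4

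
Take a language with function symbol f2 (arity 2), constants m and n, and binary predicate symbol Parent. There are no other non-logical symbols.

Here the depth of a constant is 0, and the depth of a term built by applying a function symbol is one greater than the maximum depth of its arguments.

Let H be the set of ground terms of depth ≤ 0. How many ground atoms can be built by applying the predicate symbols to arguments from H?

First count ground terms of depth ≤ 0.
Let N_k count ground terms of depth at most k. Each non-constant term of depth ≤ k is some function symbol applied to depth-≤(k−1) arguments, giving N_k = 2 + N_{k-1}^2.
N_0 = 2
Explicitly: m, n.
So |H| = 2.
A ground atom is a predicate applied to a tuple of terms from H, so the count is the sum over predicates of |H|^arity:
  Parent: 2^2 = 4
Total ground atoms: 4.

4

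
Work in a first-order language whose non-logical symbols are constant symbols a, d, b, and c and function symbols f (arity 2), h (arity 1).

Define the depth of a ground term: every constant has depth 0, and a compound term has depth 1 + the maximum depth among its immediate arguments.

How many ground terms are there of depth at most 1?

24

Let N_k = |{terms of depth ≤ k}|. Then N_0 = 4 and N_k = 4 + N_{k-1}^2 + N_{k-1} for k ≥ 1 (one summand per function symbol, arity giving the exponent).
N_0 = 4
N_1 = 4 + 4^2 + 4 = 24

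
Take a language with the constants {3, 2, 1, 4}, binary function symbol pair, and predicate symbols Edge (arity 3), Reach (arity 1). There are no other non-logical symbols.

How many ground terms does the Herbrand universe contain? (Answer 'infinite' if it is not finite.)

The signature has at least one function symbol (pair, arity 2) and at least one constant (3).
Iterating pair gives infinitely many distinct ground terms: 3, pair(3, 3), pair(pair(3, 3), pair(3, 3)), ...
So the Herbrand universe is infinite.

infinite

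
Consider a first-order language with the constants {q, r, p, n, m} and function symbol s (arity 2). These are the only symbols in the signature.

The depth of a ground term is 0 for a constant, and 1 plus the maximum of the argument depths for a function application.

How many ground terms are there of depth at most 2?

Write N_k for the number of ground terms of depth ≤ k. A term of depth ≤ k is either a constant or a function symbol applied to arguments of depth ≤ k−1, so N_k = 5 + N_{k-1}^2.
N_0 = 5
N_1 = 5 + 5^2 = 30
N_2 = 5 + 30^2 = 905

905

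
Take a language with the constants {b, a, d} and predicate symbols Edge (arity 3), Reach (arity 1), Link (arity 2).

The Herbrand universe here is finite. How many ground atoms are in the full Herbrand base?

With no function symbols, the Herbrand universe is just the 3 constants.
Ground atoms per predicate: Edge: 3^3 = 27, Reach: 3, Link: 3^2 = 9.
Herbrand base size = 27 + 3 + 9 = 39.

39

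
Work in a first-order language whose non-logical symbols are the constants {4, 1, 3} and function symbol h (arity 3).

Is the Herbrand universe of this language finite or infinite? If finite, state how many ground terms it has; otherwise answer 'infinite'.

The signature has at least one function symbol (h, arity 3) and at least one constant (4).
Iterating h gives infinitely many distinct ground terms: 4, h(4, 4, 4), h(h(4, 4, 4), h(4, 4, 4), h(4, 4, 4)), ...
So the Herbrand universe is infinite.

infinite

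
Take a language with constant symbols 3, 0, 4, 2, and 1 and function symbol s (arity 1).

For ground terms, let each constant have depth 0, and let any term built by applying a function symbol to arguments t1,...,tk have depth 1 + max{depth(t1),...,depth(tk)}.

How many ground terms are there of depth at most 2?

Let N_k = |{terms of depth ≤ k}|. Then N_0 = 5 and N_k = 5 + N_{k-1} for k ≥ 1 (one summand per function symbol, arity giving the exponent).
N_0 = 5
N_1 = 5 + 5 = 10
N_2 = 5 + 10 = 15

15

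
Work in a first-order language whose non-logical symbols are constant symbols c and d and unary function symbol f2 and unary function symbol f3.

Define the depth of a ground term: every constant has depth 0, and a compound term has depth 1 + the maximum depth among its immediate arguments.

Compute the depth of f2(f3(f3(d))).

depth(f3(d)) = 1 + depth(d) = 1 + 0 = 1
depth(f3(f3(d))) = 1 + depth(f3(d)) = 1 + 1 = 2
depth(f2(f3(f3(d)))) = 1 + depth(f3(f3(d))) = 1 + 2 = 3

3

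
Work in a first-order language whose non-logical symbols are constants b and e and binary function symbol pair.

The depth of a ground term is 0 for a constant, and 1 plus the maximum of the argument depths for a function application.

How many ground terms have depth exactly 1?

Write N_k for the number of ground terms of depth ≤ k. A term of depth ≤ k is either a constant or a function symbol applied to arguments of depth ≤ k−1, so N_k = 2 + N_{k-1}^2.
N_0 = 2
N_1 = 2 + 2^2 = 6
Terms of depth exactly 1: N_1 − N_0 = 6 − 2 = 4.

4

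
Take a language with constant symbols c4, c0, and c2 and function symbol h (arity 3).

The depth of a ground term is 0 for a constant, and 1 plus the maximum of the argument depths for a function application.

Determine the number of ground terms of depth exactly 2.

Count level by level. With function symbols h/3, the terms of depth ≤ k are the 3 constants together with each function applied to depth-≤(k−1) tuples, so N_k = 3 + N_{k-1}^3.
N_0 = 3
N_1 = 3 + 3^3 = 30
N_2 = 3 + 30^3 = 27003
Terms of depth exactly 2: N_2 − N_1 = 27003 − 30 = 26973.

26973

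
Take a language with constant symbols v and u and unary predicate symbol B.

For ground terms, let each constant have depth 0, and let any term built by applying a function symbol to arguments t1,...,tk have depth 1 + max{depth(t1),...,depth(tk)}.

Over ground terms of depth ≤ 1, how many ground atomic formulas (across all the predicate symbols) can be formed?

First count ground terms of depth ≤ 1.
With no function symbols every ground term is a constant, so there are exactly 2 ground terms at every depth bound.
N_0 = 2
N_1 = 2
So |H| = 2.
A ground atom is a predicate applied to a tuple of terms from H, so the count is the sum over predicates of |H|^arity:
  B: 2
Total ground atoms: 2.

2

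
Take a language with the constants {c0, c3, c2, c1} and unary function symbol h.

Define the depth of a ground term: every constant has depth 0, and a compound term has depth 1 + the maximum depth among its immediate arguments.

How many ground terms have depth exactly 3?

If N_k denotes the number of depth-≤k ground terms, the 4 constants give N_0 = 4, and each function symbol of arity r contributes N_{k-1}^r new terms at level k: N_k = 4 + N_{k-1}.
N_0 = 4
N_1 = 4 + 4 = 8
N_2 = 4 + 8 = 12
N_3 = 4 + 12 = 16
Terms of depth exactly 3: N_3 − N_2 = 16 − 12 = 4.

4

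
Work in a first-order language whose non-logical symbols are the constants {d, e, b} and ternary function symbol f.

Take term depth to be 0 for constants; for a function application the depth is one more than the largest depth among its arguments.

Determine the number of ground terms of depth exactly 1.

27

Count level by level. With function symbols f/3, the terms of depth ≤ k are the 3 constants together with each function applied to depth-≤(k−1) tuples, so N_k = 3 + N_{k-1}^3.
N_0 = 3
N_1 = 3 + 3^3 = 30
Terms of depth exactly 1: N_1 − N_0 = 30 − 3 = 27.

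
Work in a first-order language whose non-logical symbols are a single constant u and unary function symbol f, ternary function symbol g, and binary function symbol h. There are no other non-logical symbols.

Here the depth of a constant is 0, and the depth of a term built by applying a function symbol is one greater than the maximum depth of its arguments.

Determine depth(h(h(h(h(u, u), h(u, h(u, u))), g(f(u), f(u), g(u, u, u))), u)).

5

depth(h(u, u)) = 1 + max(0, 0) = 1
depth(h(u, h(u, u))) = 1 + max(0, 1) = 2
depth(h(h(u, u), h(u, h(u, u)))) = 1 + max(1, 2) = 3
depth(f(u)) = 1 + depth(u) = 1 + 0 = 1
depth(g(u, u, u)) = 1 + max(0, 0, 0) = 1
depth(g(f(u), f(u), g(u, u, u))) = 1 + max(1, 1, 1) = 2
depth(h(h(h(u, u), h(u, h(u, u))), g(f(u), f(u), g(u, u, u)))) = 1 + max(3, 2) = 4
depth(h(h(h(h(u, u), h(u, h(u, u))), g(f(u), f(u), g(u, u, u))), u)) = 1 + max(4, 0) = 5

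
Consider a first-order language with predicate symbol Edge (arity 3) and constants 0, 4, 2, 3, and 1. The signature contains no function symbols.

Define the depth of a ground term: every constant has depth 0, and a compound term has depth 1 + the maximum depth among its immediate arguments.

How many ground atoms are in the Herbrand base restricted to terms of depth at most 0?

125

First count ground terms of depth ≤ 0.
With no function symbols every ground term is a constant, so there are exactly 5 ground terms at every depth bound.
N_0 = 5
Explicitly: 0, 4, 2, 3, 1.
So |H| = 5.
Ground atoms are formed by filling each argument slot of a predicate with a term from H, so an r-ary predicate gives |H|^r atoms:
  Edge: 5^3 = 125
Total ground atoms: 125.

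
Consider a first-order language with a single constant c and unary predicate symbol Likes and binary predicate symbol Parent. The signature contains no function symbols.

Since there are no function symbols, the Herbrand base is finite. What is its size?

2

With no function symbols, the Herbrand universe is just the 1 constant.
Ground atoms per predicate: Likes: 1, Parent: 1^2 = 1.
Herbrand base size = 1 + 1 = 2.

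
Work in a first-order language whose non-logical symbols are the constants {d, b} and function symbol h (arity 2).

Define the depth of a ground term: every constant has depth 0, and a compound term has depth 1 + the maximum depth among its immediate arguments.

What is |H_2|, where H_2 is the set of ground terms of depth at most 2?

38

Count level by level. With function symbols h/2, the terms of depth ≤ k are the 2 constants together with each function applied to depth-≤(k−1) tuples, so N_k = 2 + N_{k-1}^2.
N_0 = 2
N_1 = 2 + 2^2 = 6
N_2 = 2 + 6^2 = 38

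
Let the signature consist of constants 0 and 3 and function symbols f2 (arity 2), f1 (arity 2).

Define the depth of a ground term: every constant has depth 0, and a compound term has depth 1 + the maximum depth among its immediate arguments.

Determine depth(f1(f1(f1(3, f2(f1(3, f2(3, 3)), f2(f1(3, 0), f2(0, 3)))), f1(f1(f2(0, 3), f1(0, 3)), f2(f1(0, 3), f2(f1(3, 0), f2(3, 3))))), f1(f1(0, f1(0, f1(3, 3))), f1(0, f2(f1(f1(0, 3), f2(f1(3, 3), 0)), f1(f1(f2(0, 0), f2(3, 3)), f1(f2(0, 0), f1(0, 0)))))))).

depth(f2(3, 3)) = 1 + max(0, 0) = 1
depth(f1(3, f2(3, 3))) = 1 + max(0, 1) = 2
depth(f1(3, 0)) = 1 + max(0, 0) = 1
depth(f2(0, 3)) = 1 + max(0, 0) = 1
depth(f2(f1(3, 0), f2(0, 3))) = 1 + max(1, 1) = 2
depth(f2(f1(3, f2(3, 3)), f2(f1(3, 0), f2(0, 3)))) = 1 + max(2, 2) = 3
depth(f1(3, f2(f1(3, f2(3, 3)), f2(f1(3, 0), f2(0, 3))))) = 1 + max(0, 3) = 4
depth(f1(0, 3)) = 1 + max(0, 0) = 1
depth(f1(f2(0, 3), f1(0, 3))) = 1 + max(1, 1) = 2
depth(f2(f1(3, 0), f2(3, 3))) = 1 + max(1, 1) = 2
depth(f2(f1(0, 3), f2(f1(3, 0), f2(3, 3)))) = 1 + max(1, 2) = 3
depth(f1(f1(f2(0, 3), f1(0, 3)), f2(f1(0, 3), f2(f1(3, 0), f2(3, 3))))) = 1 + max(2, 3) = 4
depth(f1(f1(3, f2(f1(3, f2(3, 3)), f2(f1(3, 0), f2(0, 3)))), f1(f1(f2(0, 3), f1(0, 3)), f2(f1(0, 3), f2(f1(3, 0), f2(3, 3)))))) = 1 + max(4, 4) = 5
depth(f1(3, 3)) = 1 + max(0, 0) = 1
depth(f1(0, f1(3, 3))) = 1 + max(0, 1) = 2
depth(f1(0, f1(0, f1(3, 3)))) = 1 + max(0, 2) = 3
depth(f2(f1(3, 3), 0)) = 1 + max(1, 0) = 2
depth(f1(f1(0, 3), f2(f1(3, 3), 0))) = 1 + max(1, 2) = 3
depth(f2(0, 0)) = 1 + max(0, 0) = 1
depth(f1(f2(0, 0), f2(3, 3))) = 1 + max(1, 1) = 2
depth(f1(0, 0)) = 1 + max(0, 0) = 1
depth(f1(f2(0, 0), f1(0, 0))) = 1 + max(1, 1) = 2
depth(f1(f1(f2(0, 0), f2(3, 3)), f1(f2(0, 0), f1(0, 0)))) = 1 + max(2, 2) = 3
depth(f2(f1(f1(0, 3), f2(f1(3, 3), 0)), f1(f1(f2(0, 0), f2(3, 3)), f1(f2(0, 0), f1(0, 0))))) = 1 + max(3, 3) = 4
depth(f1(0, f2(f1(f1(0, 3), f2(f1(3, 3), 0)), f1(f1(f2(0, 0), f2(3, 3)), f1(f2(0, 0), f1(0, 0)))))) = 1 + max(0, 4) = 5
depth(f1(f1(0, f1(0, f1(3, 3))), f1(0, f2(f1(f1(0, 3), f2(f1(3, 3), 0)), f1(f1(f2(0, 0), f2(3, 3)), f1(f2(0, 0), f1(0, 0))))))) = 1 + max(3, 5) = 6
depth(f1(f1(f1(3, f2(f1(3, f2(3, 3)), f2(f1(3, 0), f2(0, 3)))), f1(f1(f2(0, 3), f1(0, 3)), f2(f1(0, 3), f2(f1(3, 0), f2(3, 3))))), f1(f1(0, f1(0, f1(3, 3))), f1(0, f2(f1(f1(0, 3), f2(f1(3, 3), 0)), f1(f1(f2(0, 0), f2(3, 3)), f1(f2(0, 0), f1(0, 0)))))))) = 1 + max(5, 6) = 7

7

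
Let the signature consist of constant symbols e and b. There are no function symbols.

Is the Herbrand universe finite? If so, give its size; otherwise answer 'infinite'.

There are no function symbols, so every ground term is one of the 2 constants.
The Herbrand universe is {e, b}, which is finite with 2 elements.

2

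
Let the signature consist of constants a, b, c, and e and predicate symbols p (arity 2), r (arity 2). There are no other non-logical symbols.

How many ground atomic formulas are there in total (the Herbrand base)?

With no function symbols, the Herbrand universe is just the 4 constants.
Ground atoms per predicate: p: 4^2 = 16, r: 4^2 = 16.
Herbrand base size = 16 + 16 = 32.

32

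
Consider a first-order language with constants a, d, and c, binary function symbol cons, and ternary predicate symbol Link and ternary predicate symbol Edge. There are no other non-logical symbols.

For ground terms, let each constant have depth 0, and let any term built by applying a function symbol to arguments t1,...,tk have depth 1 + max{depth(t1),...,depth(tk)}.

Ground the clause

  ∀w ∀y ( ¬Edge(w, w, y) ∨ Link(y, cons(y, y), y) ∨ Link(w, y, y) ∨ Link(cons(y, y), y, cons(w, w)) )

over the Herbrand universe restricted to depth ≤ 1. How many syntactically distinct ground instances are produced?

144

Ground terms of depth ≤ 1:
  If N_k denotes the number of depth-≤k ground terms, the 3 constants give N_0 = 3, and each function symbol of arity r contributes N_{k-1}^r new terms at level k: N_k = 3 + N_{k-1}^2.
  N_0 = 3
  N_1 = 3 + 3^2 = 12
  Explicitly: a, d, c, cons(a, a), cons(a, d), cons(a, c), cons(d, a), cons(d, d), cons(d, c), cons(c, a), cons(c, d), cons(c, c).
So there are 12 ground terms available for substitution.
Each of w, y ranges independently over the available ground terms, and distinct assignments produce distinct instances.
Number of ground instances = 12^2 = 144.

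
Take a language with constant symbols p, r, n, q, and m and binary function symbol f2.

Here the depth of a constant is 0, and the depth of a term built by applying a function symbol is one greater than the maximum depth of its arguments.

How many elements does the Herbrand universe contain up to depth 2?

Let N_k = |{terms of depth ≤ k}|. Then N_0 = 5 and N_k = 5 + N_{k-1}^2 for k ≥ 1 (one summand per function symbol, arity giving the exponent).
N_0 = 5
N_1 = 5 + 5^2 = 30
N_2 = 5 + 30^2 = 905

905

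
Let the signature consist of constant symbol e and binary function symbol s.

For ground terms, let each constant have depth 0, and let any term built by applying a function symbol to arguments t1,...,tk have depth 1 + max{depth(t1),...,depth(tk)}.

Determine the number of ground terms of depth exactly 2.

3

Let N_k = |{terms of depth ≤ k}|. Then N_0 = 1 and N_k = 1 + N_{k-1}^2 for k ≥ 1 (one summand per function symbol, arity giving the exponent).
N_0 = 1
N_1 = 1 + 1^2 = 2
N_2 = 1 + 2^2 = 5
Terms of depth exactly 2: N_2 − N_1 = 5 − 2 = 3.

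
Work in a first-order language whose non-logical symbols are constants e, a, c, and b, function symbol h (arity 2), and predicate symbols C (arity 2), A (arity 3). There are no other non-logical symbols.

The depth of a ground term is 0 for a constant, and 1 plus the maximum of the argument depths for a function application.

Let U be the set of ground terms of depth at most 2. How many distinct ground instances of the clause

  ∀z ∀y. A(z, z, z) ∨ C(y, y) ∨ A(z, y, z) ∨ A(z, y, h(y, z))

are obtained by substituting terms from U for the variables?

Ground terms of depth ≤ 2:
  Let N_k count ground terms of depth at most k. Each non-constant term of depth ≤ k is some function symbol applied to depth-≤(k−1) arguments, giving N_k = 4 + N_{k-1}^2.
  N_0 = 4
  N_1 = 4 + 4^2 = 20
  N_2 = 4 + 20^2 = 404
So there are 404 ground terms available for substitution.
Each of z, y ranges independently over the available ground terms, and distinct assignments produce distinct instances.
Number of ground instances = 404^2 = 163216.

163216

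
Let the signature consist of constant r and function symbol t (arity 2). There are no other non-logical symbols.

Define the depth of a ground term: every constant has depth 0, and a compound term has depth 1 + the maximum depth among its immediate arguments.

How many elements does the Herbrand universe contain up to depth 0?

Let N_k count ground terms of depth at most k. Each non-constant term of depth ≤ k is some function symbol applied to depth-≤(k−1) arguments, giving N_k = 1 + N_{k-1}^2.
N_0 = 1

1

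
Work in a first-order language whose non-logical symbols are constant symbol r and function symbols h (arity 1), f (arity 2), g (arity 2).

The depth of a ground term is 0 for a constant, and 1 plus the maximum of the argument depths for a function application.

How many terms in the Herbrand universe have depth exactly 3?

2739

If N_k denotes the number of depth-≤k ground terms, the 1 constant gives N_0 = 1, and each function symbol of arity r contributes N_{k-1}^r new terms at level k: N_k = 1 + N_{k-1} + N_{k-1}^2 + N_{k-1}^2.
N_0 = 1
N_1 = 1 + 1 + 1^2 + 1^2 = 4
N_2 = 1 + 4 + 4^2 + 4^2 = 37
N_3 = 1 + 37 + 37^2 + 37^2 = 2776
Terms of depth exactly 3: N_3 − N_2 = 2776 − 37 = 2739.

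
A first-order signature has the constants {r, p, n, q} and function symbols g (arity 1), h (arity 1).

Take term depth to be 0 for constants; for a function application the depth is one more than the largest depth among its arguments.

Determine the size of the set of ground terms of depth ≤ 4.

124

If N_k denotes the number of depth-≤k ground terms, the 4 constants give N_0 = 4, and each function symbol of arity r contributes N_{k-1}^r new terms at level k: N_k = 4 + N_{k-1} + N_{k-1}.
N_0 = 4
N_1 = 4 + 4 + 4 = 12
N_2 = 4 + 12 + 12 = 28
N_3 = 4 + 28 + 28 = 60
N_4 = 4 + 60 + 60 = 124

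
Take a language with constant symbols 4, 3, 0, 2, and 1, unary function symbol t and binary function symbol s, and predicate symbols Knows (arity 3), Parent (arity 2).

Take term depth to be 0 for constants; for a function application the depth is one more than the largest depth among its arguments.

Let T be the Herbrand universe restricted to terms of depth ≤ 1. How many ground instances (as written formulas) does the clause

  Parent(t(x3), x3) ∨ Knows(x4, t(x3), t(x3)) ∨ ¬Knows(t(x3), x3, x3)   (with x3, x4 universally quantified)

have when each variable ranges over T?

Ground terms of depth ≤ 1:
  If N_k denotes the number of depth-≤k ground terms, the 5 constants give N_0 = 5, and each function symbol of arity r contributes N_{k-1}^r new terms at level k: N_k = 5 + N_{k-1} + N_{k-1}^2.
  N_0 = 5
  N_1 = 5 + 5 + 5^2 = 35
So there are 35 ground terms available for substitution.
The body mentions every one of the 2 quantified variables; since ground terms form a free algebra, no two substitutions collapse to the same formula.
Number of ground instances = 35^2 = 1225.

1225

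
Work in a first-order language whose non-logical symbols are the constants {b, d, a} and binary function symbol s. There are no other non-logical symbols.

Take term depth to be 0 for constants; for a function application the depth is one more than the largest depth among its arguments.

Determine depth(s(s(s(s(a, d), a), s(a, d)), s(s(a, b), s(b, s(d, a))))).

depth(s(a, d)) = 1 + max(0, 0) = 1
depth(s(s(a, d), a)) = 1 + max(1, 0) = 2
depth(s(s(s(a, d), a), s(a, d))) = 1 + max(2, 1) = 3
depth(s(a, b)) = 1 + max(0, 0) = 1
depth(s(d, a)) = 1 + max(0, 0) = 1
depth(s(b, s(d, a))) = 1 + max(0, 1) = 2
depth(s(s(a, b), s(b, s(d, a)))) = 1 + max(1, 2) = 3
depth(s(s(s(s(a, d), a), s(a, d)), s(s(a, b), s(b, s(d, a))))) = 1 + max(3, 3) = 4

4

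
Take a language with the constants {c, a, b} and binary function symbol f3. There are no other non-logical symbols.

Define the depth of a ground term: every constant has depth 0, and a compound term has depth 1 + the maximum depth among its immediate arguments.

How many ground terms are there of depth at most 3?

Let N_k = |{terms of depth ≤ k}|. Then N_0 = 3 and N_k = 3 + N_{k-1}^2 for k ≥ 1 (one summand per function symbol, arity giving the exponent).
N_0 = 3
N_1 = 3 + 3^2 = 12
N_2 = 3 + 12^2 = 147
N_3 = 3 + 147^2 = 21612

21612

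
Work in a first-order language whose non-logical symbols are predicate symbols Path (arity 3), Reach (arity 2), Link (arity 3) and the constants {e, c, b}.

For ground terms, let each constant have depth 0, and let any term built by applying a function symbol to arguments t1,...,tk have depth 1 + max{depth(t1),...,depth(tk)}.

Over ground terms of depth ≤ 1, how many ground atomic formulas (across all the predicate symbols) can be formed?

63

First count ground terms of depth ≤ 1.
With no function symbols every ground term is a constant, so there are exactly 3 ground terms at every depth bound.
N_0 = 3
N_1 = 3
Explicitly: e, c, b.
So |H| = 3.
A ground atom is a predicate applied to a tuple of terms from H, so the count is the sum over predicates of |H|^arity:
  Path: 3^3 = 27;  Reach: 3^2 = 9;  Link: 3^3 = 27
Total ground atoms: 27 + 9 + 27 = 63.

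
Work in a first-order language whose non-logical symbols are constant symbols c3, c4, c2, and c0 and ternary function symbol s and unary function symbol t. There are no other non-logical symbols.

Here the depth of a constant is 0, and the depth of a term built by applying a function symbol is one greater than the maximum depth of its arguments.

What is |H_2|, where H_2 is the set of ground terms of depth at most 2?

373324

Write N_k for the number of ground terms of depth ≤ k. A term of depth ≤ k is either a constant or a function symbol applied to arguments of depth ≤ k−1, so N_k = 4 + N_{k-1}^3 + N_{k-1}.
N_0 = 4
N_1 = 4 + 4^3 + 4 = 72
N_2 = 4 + 72^3 + 72 = 373324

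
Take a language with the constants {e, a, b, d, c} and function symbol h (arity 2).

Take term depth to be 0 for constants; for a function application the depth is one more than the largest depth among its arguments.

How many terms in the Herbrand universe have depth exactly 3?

818125

Let N_k count ground terms of depth at most k. Each non-constant term of depth ≤ k is some function symbol applied to depth-≤(k−1) arguments, giving N_k = 5 + N_{k-1}^2.
N_0 = 5
N_1 = 5 + 5^2 = 30
N_2 = 5 + 30^2 = 905
N_3 = 5 + 905^2 = 819030
Terms of depth exactly 3: N_3 − N_2 = 819030 − 905 = 818125.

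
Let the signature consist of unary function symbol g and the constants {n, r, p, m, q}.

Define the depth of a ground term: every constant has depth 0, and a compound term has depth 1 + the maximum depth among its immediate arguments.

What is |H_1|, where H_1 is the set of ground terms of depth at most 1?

10

Let N_k = |{terms of depth ≤ k}|. Then N_0 = 5 and N_k = 5 + N_{k-1} for k ≥ 1 (one summand per function symbol, arity giving the exponent).
N_0 = 5
N_1 = 5 + 5 = 10
Explicitly: n, r, p, m, q, g(n), g(r), g(p), g(m), g(q).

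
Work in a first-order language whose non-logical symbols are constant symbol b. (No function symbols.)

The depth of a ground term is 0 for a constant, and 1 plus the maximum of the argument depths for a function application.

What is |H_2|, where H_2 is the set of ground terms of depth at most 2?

With no function symbols every ground term is a constant, so there is exactly 1 ground term at every depth bound.
N_0 = 1
N_1 = 1
N_2 = 1
Explicitly: b.

1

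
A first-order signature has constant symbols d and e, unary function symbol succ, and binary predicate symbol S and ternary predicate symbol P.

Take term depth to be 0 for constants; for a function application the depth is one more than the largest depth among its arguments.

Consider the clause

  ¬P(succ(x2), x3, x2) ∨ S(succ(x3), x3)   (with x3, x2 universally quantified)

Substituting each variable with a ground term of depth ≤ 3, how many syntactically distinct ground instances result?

64

Ground terms of depth ≤ 3:
  Count level by level. With function symbols succ/1, the terms of depth ≤ k are the 2 constants together with each function applied to depth-≤(k−1) tuples, so N_k = 2 + N_{k-1}.
  N_0 = 2
  N_1 = 2 + 2 = 4
  N_2 = 2 + 4 = 6
  N_3 = 2 + 6 = 8
  Explicitly: d, e, succ(d), succ(e), succ(succ(d)), succ(succ(e)), succ(succ(succ(d))), succ(succ(succ(e))).
So there are 8 ground terms available for substitution.
Each of x3, x2 ranges independently over the available ground terms, and distinct assignments produce distinct instances.
Number of ground instances = 8^2 = 64.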